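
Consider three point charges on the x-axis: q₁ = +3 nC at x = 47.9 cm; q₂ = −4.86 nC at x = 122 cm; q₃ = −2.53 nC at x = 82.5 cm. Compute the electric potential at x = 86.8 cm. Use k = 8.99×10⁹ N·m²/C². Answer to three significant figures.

-584 V

The total potential is the scalar sum of each charge's contribution, V = Σ kqᵢ/rᵢ.
Distances from the field point to each charge: r₁ = 0.389 m, r₂ = 0.352 m, r₃ = 0.0430 m.
V = k[(3.00×10⁻⁹)/(0.389) + (-4.86×10⁻⁹)/(0.352) + (-2.53×10⁻⁹)/(0.0430)] = -584 V.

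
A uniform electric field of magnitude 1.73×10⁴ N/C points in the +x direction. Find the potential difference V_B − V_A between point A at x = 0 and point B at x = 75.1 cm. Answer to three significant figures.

In a uniform field, potential decreases in the direction of E: V_B − V_A = −E·Δx.
V_B − V_A = −(1.73×10⁴ V/m)(0.751 m) = -1.30×10⁴ V.

-1.30×10⁴ V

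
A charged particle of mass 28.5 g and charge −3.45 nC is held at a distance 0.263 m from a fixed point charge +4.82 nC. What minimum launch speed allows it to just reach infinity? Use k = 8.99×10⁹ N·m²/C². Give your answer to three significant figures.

To just escape, total mechanical energy must reach zero at infinity: ½mv²_min + U = 0, so ½mv²_min = −U = |kQq|/r.
|U| = |kQq|/r = (8.99×10⁹ N·m²/C²)(4.82×10⁻⁹)(3.45×10⁻⁹)/(0.263) = 5.68×10⁻⁷ J.
v_min = √(2|U|/m) = √(2·5.68×10⁻⁷/0.0285) = 6.32×10⁻³ m/s.

6.32×10⁻³ m/s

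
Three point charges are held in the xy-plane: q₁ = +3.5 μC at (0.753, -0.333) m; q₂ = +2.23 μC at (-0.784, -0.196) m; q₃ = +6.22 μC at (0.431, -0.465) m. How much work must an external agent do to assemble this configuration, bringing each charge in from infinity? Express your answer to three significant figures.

0.708 J

The work to assemble the configuration equals its total potential energy, U = Σ kqᵢqⱼ/rᵢⱼ over all pairs.
Pair separations: r₁₂ = 1.54 m, r₁₃ = 0.348 m, r₂₃ = 1.24 m.
U = (0.0455) + (0.562) + (0.100) = 0.708 J.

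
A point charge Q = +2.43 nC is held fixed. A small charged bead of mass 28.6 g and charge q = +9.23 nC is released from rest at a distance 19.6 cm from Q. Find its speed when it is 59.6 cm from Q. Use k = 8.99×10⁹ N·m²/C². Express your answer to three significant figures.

6.95×10⁻³ m/s

Only the electrostatic force acts, so mechanical energy is conserved: ½mv² = U₁ − U₂ = kQq(1/r₁ − 1/r₂).
U₁ − U₂ = (8.99×10⁹ N·m²/C²)(2.43×10⁻⁹ C)(9.23×10⁻⁹ C)(1/0.196 − 1/0.596) = 6.90×10⁻⁷ J.
v = √(2·6.90×10⁻⁷/0.0286) = 6.95×10⁻³ m/s.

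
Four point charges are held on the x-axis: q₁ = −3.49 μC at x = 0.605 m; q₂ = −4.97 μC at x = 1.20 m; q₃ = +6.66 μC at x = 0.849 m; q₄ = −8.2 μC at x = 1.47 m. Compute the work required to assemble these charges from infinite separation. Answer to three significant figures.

The work to assemble the configuration equals its total potential energy, U = Σ kqᵢqⱼ/rᵢⱼ over all pairs.
Pair separations: r₁₂ = 0.595 m, r₁₃ = 0.244 m, r₁₄ = 0.865 m, r₂₃ = 0.351 m, r₂₄ = 0.270 m, r₃₄ = 0.621 m.
Summing all 6 pair terms gives U = -0.578 J.

-0.578 J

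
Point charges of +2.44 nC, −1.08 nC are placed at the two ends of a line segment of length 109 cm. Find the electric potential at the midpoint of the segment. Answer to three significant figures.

Electric potential is a scalar, so the contributions from each charge add algebraically: V = Σ kqᵢ/rᵢ.
Each charge is 0.545 m from the midpoint.
V = k[(2.44×10⁻⁹)/(0.545) + (-1.08×10⁻⁹)/(0.545)] = 22.4 V.

22.4 V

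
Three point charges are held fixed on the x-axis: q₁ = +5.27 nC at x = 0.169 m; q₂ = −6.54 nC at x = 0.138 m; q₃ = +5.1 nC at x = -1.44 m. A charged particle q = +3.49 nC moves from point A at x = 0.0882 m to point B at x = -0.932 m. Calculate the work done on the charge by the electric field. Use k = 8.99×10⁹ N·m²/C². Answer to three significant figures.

The work done by the electric force is W_field = −ΔU = −q(V_B − V_A) = q(V_A − V_B).
At A: distances to the source charges are 0.0808 m, 0.0498 m, 1.53 m; V_A = Σ kqᵢ/rᵢ = -564 V.
At B: distances to the source charges are 1.10 m, 1.07 m, 0.508 m; V_B = Σ kqᵢ/rᵢ = 78.3 V.
ΔV = V_B − V_A = 643 V.
W_field = −qΔV = −(3.49×10⁻⁹ C)(643 V) = -2.24×10⁻⁶ J.

-2.24×10⁻⁶ J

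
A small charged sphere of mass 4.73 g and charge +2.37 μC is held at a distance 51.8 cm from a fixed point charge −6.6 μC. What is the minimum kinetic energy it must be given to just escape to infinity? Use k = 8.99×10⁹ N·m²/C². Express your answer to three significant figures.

0.271 J

To just escape, total mechanical energy must reach zero at infinity: ½mv²_min + U = 0, so ½mv²_min = −U = |kQq|/r.
|U| = |kQq|/r = (8.99×10⁹ N·m²/C²)(6.60×10⁻⁶)(2.37×10⁻⁶)/(0.518) = 0.271 J.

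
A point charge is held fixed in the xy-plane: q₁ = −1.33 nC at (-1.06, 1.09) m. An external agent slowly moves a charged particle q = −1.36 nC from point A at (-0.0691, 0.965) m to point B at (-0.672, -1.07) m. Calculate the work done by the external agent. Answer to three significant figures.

For quasistatic motion the external work equals the change in potential energy: W_ext = qΔV = q(V_B − V_A).
At A: distance to the source charge is 0.999 m; V_A = kq₁/r = -12.0 V.
At B: distance to the source charge is 2.19 m; V_B = kq₁/r = -5.45 V.
ΔV = V_B − V_A = 6.52 V.
W_ext = qΔV = (-1.36×10⁻⁹ C)(6.52 V) = -8.87×10⁻⁹ J.

-8.87×10⁻⁹ J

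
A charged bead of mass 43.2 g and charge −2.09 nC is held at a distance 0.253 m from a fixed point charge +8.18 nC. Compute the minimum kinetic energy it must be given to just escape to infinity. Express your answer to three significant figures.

To just escape, total mechanical energy must reach zero at infinity: ½mv²_min + U = 0, so ½mv²_min = −U = |kQq|/r.
|U| = |kQq|/r = (8.99×10⁹ N·m²/C²)(8.18×10⁻⁹)(2.09×10⁻⁹)/(0.253) = 6.07×10⁻⁷ J.

6.07×10⁻⁷ J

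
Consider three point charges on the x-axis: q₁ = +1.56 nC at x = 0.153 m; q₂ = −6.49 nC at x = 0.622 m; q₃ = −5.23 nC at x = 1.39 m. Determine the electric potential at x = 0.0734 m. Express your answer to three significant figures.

34.1 V

Electric potential is a scalar, so the contributions from each charge add algebraically: V = Σ kqᵢ/rᵢ.
Distances from the field point to each charge: r₁ = 0.0796 m, r₂ = 0.549 m, r₃ = 1.32 m.
V = k[(1.56×10⁻⁹)/(0.0796) + (-6.49×10⁻⁹)/(0.549) + (-5.23×10⁻⁹)/(1.32)] = 34.1 V.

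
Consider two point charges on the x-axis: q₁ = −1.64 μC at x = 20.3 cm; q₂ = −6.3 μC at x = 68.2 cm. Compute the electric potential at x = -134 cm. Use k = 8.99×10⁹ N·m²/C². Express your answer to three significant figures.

-3.76×10⁴ V

Electric potential is a scalar, so the contributions from each charge add algebraically: V = Σ kqᵢ/rᵢ.
Distances from the field point to each charge: r₁ = 1.54 m, r₂ = 2.02 m.
V = k[(-1.64×10⁻⁶)/(1.54) + (-6.30×10⁻⁶)/(2.02)] = -3.76×10⁴ V.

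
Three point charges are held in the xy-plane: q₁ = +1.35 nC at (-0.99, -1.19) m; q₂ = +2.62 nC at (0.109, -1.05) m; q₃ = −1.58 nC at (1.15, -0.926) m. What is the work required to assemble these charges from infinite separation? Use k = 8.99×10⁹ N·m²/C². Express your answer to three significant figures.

-1.57×10⁻⁸ J

The assembly work is the sum of pairwise potential energies, U = Σ_{i<j} kqᵢqⱼ/rᵢⱼ.
Pair separations: r₁₂ = 1.11 m, r₁₃ = 2.16 m, r₂₃ = 1.05 m.
U = (2.87×10⁻⁸) + (-8.89×10⁻⁹) + (-3.55×10⁻⁸) = -1.57×10⁻⁸ J.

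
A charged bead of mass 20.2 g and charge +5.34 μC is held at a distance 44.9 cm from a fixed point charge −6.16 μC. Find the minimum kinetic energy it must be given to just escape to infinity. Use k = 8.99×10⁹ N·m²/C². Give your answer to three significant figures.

0.659 J

To just escape, total mechanical energy must reach zero at infinity: ½mv²_min + U = 0, so ½mv²_min = −U = |kQq|/r.
|U| = |kQq|/r = (8.99×10⁹ N·m²/C²)(6.16×10⁻⁶)(5.34×10⁻⁶)/(0.449) = 0.659 J.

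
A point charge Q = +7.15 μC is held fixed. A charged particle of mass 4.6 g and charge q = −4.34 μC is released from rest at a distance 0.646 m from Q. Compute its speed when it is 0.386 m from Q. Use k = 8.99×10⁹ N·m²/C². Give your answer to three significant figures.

11.2 m/s

Only the electrostatic force acts, so mechanical energy is conserved: ½mv² = U₁ − U₂ = kQq(1/r₁ − 1/r₂).
U₁ − U₂ = (8.99×10⁹ N·m²/C²)(7.15×10⁻⁶ C)(-4.34×10⁻⁶ C)(1/0.646 − 1/0.386) = 0.291 J.
v = √(2·0.291/4.60×10⁻³) = 11.2 m/s.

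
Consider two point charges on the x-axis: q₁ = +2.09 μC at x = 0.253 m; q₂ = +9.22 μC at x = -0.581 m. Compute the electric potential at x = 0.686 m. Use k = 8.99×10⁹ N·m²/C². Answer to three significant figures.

The total potential is the scalar sum of each charge's contribution, V = Σ kqᵢ/rᵢ.
Distances from the field point to each charge: r₁ = 0.433 m, r₂ = 1.27 m.
V = k[(2.09×10⁻⁶)/(0.433) + (9.22×10⁻⁶)/(1.27)] = 1.09×10⁵ V.

1.09×10⁵ V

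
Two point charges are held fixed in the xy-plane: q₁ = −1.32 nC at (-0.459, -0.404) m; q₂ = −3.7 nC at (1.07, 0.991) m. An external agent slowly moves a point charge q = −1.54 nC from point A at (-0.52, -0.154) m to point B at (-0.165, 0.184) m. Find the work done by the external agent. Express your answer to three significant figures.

For quasistatic motion the external work equals the change in potential energy: W_ext = qΔV = q(V_B − V_A).
At A: distances to the source charges are 0.257 m, 1.96 m; V_A = Σ kqᵢ/rᵢ = -63.1 V.
At B: distances to the source charges are 0.657 m, 1.48 m; V_B = Σ kqᵢ/rᵢ = -40.6 V.
ΔV = V_B − V_A = 22.5 V.
W_ext = qΔV = (-1.54×10⁻⁹ C)(22.5 V) = -3.46×10⁻⁸ J.

-3.46×10⁻⁸ J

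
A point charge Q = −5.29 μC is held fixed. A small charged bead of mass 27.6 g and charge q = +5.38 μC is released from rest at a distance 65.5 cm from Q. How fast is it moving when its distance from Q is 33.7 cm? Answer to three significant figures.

Only the electrostatic force acts, so mechanical energy is conserved: ½mv² = U₁ − U₂ = kQq(1/r₁ − 1/r₂).
U₁ − U₂ = (8.99×10⁹ N·m²/C²)(-5.29×10⁻⁶ C)(5.38×10⁻⁶ C)(1/0.655 − 1/0.337) = 0.369 J.
v = √(2·0.369/0.0276) = 5.17 m/s.

5.17 m/s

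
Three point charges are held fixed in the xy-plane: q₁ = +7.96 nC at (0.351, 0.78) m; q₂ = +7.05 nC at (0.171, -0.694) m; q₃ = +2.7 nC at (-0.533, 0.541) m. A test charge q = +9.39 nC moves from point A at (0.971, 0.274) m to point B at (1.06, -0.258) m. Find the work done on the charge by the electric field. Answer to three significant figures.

The work done by the electric force is W_field = −ΔU = −q(V_B − V_A) = q(V_A − V_B).
At A: distances to the source charges are 0.800 m, 1.26 m, 1.53 m; V_A = Σ kqᵢ/rᵢ = 156 V.
At B: distances to the source charges are 1.26 m, 0.990 m, 1.78 m; V_B = Σ kqᵢ/rᵢ = 135 V.
ΔV = V_B − V_A = -21.2 V.
W_field = −qΔV = −(9.39×10⁻⁹ C)(-21.2 V) = 1.99×10⁻⁷ J.

1.99×10⁻⁷ J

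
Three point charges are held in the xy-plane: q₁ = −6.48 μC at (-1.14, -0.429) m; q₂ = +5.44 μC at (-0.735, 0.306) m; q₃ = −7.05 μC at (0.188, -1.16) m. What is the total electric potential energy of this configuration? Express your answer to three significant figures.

-0.306 J

The work to assemble the configuration equals its total potential energy, U = Σ kqᵢqⱼ/rᵢⱼ over all pairs.
Pair separations: r₁₂ = 0.839 m, r₁₃ = 1.52 m, r₂₃ = 1.73 m.
U = (-0.378) + (0.271) + (-0.199) = -0.306 J.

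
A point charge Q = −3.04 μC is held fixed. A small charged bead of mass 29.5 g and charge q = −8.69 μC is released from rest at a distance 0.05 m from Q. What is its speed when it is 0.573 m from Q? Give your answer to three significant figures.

17.1 m/s

Only the electrostatic force acts, so mechanical energy is conserved: ½mv² = U₁ − U₂ = kQq(1/r₁ − 1/r₂).
U₁ − U₂ = (8.99×10⁹ N·m²/C²)(-3.04×10⁻⁶ C)(-8.69×10⁻⁶ C)(1/0.0500 − 1/0.573) = 4.34 J.
v = √(2·4.34/0.0295) = 17.1 m/s.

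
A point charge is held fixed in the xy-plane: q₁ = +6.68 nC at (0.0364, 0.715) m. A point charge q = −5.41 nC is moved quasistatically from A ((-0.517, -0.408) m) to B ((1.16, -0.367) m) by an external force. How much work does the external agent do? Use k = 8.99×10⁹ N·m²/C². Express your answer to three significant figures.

For quasistatic motion the external work equals the change in potential energy: W_ext = qΔV = q(V_B − V_A).
At A: distance to the source charge is 1.25 m; V_A = kq₁/r = 48.0 V.
At B: distance to the source charge is 1.56 m; V_B = kq₁/r = 38.5 V.
ΔV = V_B − V_A = -9.47 V.
W_ext = qΔV = (-5.41×10⁻⁹ C)(-9.47 V) = 5.12×10⁻⁸ J.

5.12×10⁻⁸ J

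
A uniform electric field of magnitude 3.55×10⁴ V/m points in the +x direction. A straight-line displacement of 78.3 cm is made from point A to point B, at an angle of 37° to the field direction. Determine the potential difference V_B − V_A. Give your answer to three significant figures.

Only the component of displacement along E changes the potential: ΔV = −E·d·cosθ.
ΔV = −(3.55×10⁴ V/m)(0.783 m)cos37° = -2.22×10⁴ V.

-2.22×10⁴ V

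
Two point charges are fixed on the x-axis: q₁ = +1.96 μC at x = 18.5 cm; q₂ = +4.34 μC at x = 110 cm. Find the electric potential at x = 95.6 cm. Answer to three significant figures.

2.94×10⁵ V

Electric potential is a scalar, so the contributions from each charge add algebraically: V = Σ kqᵢ/rᵢ.
Distances from the field point to each charge: r₁ = 0.771 m, r₂ = 0.144 m.
V = k[(1.96×10⁻⁶)/(0.771) + (4.34×10⁻⁶)/(0.144)] = 2.94×10⁵ V.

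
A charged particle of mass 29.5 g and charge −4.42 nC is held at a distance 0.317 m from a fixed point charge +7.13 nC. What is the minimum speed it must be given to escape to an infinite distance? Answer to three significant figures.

To just escape, total mechanical energy must reach zero at infinity: ½mv²_min + U = 0, so ½mv²_min = −U = |kQq|/r.
|U| = |kQq|/r = (8.99×10⁹ N·m²/C²)(7.13×10⁻⁹)(4.42×10⁻⁹)/(0.317) = 8.94×10⁻⁷ J.
v_min = √(2|U|/m) = √(2·8.94×10⁻⁷/0.0295) = 7.78×10⁻³ m/s.

7.78×10⁻³ m/s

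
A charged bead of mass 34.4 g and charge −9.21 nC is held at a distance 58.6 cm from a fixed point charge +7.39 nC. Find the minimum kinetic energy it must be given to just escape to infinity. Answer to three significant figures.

1.04×10⁻⁶ J

To just escape, total mechanical energy must reach zero at infinity: ½mv²_min + U = 0, so ½mv²_min = −U = |kQq|/r.
|U| = |kQq|/r = (8.99×10⁹ N·m²/C²)(7.39×10⁻⁹)(9.21×10⁻⁹)/(0.586) = 1.04×10⁻⁶ J.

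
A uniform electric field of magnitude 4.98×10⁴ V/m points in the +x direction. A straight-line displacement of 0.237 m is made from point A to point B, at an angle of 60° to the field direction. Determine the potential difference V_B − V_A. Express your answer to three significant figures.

-5900 V

Only the component of displacement along E changes the potential: ΔV = −E·d·cosθ.
ΔV = −(4.98×10⁴ V/m)(0.237 m)cos60° = -5900 V.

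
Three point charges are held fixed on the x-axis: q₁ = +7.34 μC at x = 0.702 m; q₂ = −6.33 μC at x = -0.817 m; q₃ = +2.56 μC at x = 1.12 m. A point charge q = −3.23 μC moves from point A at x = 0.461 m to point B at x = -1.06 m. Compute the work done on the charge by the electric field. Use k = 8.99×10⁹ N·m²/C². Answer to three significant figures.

-1.45 J

The work done by the electric force is W_field = −ΔU = −q(V_B − V_A) = q(V_A − V_B).
At A: distances to the source charges are 0.241 m, 1.28 m, 0.659 m; V_A = Σ kqᵢ/rᵢ = 2.64×10⁵ V.
At B: distances to the source charges are 1.76 m, 0.243 m, 2.18 m; V_B = Σ kqᵢ/rᵢ = -1.86×10⁵ V.
ΔV = V_B − V_A = -4.50×10⁵ V.
W_field = −qΔV = −(-3.23×10⁻⁶ C)(-4.50×10⁵ V) = -1.45 J.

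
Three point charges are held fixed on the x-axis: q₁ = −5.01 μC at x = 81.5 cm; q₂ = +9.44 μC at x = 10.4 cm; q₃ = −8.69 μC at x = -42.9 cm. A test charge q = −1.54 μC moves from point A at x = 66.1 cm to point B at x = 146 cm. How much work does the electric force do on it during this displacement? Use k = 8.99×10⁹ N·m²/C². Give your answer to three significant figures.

0.251 J

The work done by the electric force is W_field = −ΔU = −q(V_B − V_A) = q(V_A − V_B).
At A: distances to the source charges are 0.154 m, 0.557 m, 1.09 m; V_A = Σ kqᵢ/rᵢ = -2.12×10⁵ V.
At B: distances to the source charges are 0.645 m, 1.36 m, 1.89 m; V_B = Σ kqᵢ/rᵢ = -4.86×10⁴ V.
ΔV = V_B − V_A = 1.63×10⁵ V.
W_field = −qΔV = −(-1.54×10⁻⁶ C)(1.63×10⁵ V) = 0.251 J.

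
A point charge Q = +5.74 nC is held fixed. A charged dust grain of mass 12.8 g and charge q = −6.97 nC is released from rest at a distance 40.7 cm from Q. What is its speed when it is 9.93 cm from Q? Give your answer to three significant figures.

Only the electrostatic force acts, so mechanical energy is conserved: ½mv² = U₁ − U₂ = kQq(1/r₁ − 1/r₂).
U₁ − U₂ = (8.99×10⁹ N·m²/C²)(5.74×10⁻⁹ C)(-6.97×10⁻⁹ C)(1/0.407 − 1/0.0993) = 2.74×10⁻⁶ J.
v = √(2·2.74×10⁻⁶/0.0128) = 0.0207 m/s.

0.0207 m/s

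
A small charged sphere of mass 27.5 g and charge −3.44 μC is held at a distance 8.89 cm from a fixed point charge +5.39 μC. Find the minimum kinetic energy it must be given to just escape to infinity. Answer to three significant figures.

1.88 J

To just escape, total mechanical energy must reach zero at infinity: ½mv²_min + U = 0, so ½mv²_min = −U = |kQq|/r.
|U| = |kQq|/r = (8.99×10⁹ N·m²/C²)(5.39×10⁻⁶)(3.44×10⁻⁶)/(0.0889) = 1.88 J.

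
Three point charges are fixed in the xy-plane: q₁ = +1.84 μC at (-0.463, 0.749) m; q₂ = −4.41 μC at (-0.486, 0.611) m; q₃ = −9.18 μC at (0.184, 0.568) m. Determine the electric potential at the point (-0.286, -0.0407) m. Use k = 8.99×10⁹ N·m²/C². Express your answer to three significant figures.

-1.45×10⁵ V

Electric potential is a scalar, so the contributions from each charge add algebraically: V = Σ kqᵢ/rᵢ.
Distances from the field point to each charge: r₁ = 0.809 m, r₂ = 0.682 m, r₃ = 0.769 m.
V = k[(1.84×10⁻⁶)/(0.809) + (-4.41×10⁻⁶)/(0.682) + (-9.18×10⁻⁶)/(0.769)] = -1.45×10⁵ V.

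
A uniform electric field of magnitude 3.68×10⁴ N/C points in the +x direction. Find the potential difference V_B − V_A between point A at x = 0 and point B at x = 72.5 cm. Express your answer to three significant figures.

-2.67×10⁴ V

In a uniform field, potential decreases in the direction of E: V_B − V_A = −E·Δx.
V_B − V_A = −(3.68×10⁴ V/m)(0.725 m) = -2.67×10⁴ V.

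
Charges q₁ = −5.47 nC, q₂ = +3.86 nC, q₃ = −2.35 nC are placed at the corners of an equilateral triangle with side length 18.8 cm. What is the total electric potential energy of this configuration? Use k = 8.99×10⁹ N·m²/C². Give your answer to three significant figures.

-8.29×10⁻⁷ J

The assembly work is the sum of pairwise potential energies, U = Σ_{i<j} kqᵢqⱼ/rᵢⱼ.
All three pair separations equal the side length, 0.188 m.
U = (-1.01×10⁻⁶) + (6.15×10⁻⁷) + (-4.34×10⁻⁷) = -8.29×10⁻⁷ J.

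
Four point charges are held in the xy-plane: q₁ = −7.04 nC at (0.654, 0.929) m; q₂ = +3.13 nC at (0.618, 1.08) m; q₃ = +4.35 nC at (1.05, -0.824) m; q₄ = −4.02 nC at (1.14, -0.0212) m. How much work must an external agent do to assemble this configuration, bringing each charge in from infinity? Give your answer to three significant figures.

The assembly work is the sum of pairwise potential energies, U = Σ_{i<j} kqᵢqⱼ/rᵢⱼ.
Pair separations: r₁₂ = 0.155 m, r₁₃ = 1.80 m, r₁₄ = 1.07 m, r₂₃ = 1.95 m, r₂₄ = 1.22 m, r₃₄ = 0.808 m.
Summing all 6 pair terms gives U = -1.42×10⁻⁶ J.

-1.42×10⁻⁶ J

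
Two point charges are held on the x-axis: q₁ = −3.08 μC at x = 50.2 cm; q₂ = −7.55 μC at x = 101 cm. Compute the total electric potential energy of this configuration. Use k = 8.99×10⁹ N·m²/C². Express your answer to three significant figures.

0.412 J

The work to assemble the configuration equals its total potential energy, U = Σ kqᵢqⱼ/rᵢⱼ over all pairs.
Pair separations: r₁₂ = 0.508 m.
U = (0.412) = 0.412 J.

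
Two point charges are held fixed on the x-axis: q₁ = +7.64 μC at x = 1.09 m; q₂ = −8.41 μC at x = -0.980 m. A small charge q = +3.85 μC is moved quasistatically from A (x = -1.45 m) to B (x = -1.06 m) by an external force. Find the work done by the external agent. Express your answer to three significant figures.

For quasistatic motion the external work equals the change in potential energy: W_ext = qΔV = q(V_B − V_A).
At A: distances to the source charges are 2.54 m, 0.470 m; V_A = Σ kqᵢ/rᵢ = -1.34×10⁵ V.
At B: distances to the source charges are 2.15 m, 0.0800 m; V_B = Σ kqᵢ/rᵢ = -9.13×10⁵ V.
ΔV = V_B − V_A = -7.79×10⁵ V.
W_ext = qΔV = (3.85×10⁻⁶ C)(-7.79×10⁵ V) = -3.00 J.

-3.00 J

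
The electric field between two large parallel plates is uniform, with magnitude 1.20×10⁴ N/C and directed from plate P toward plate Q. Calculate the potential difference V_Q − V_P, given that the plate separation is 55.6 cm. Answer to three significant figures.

In a uniform field, potential decreases in the direction of E: ΔV = −E·d for a displacement d parallel to E.
Going from P to Q is a displacement of 55.6 cm along the field, so V_Q − V_P = −Ed = -6670 V.

-6670 V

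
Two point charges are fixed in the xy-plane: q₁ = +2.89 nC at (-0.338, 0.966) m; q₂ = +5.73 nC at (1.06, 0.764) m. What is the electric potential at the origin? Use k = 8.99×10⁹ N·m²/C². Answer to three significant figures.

The total potential is the scalar sum of each charge's contribution, V = Σ kqᵢ/rᵢ.
Distances from the field point to each charge: r₁ = 1.02 m, r₂ = 1.31 m.
V = k[(2.89×10⁻⁹)/(1.02) + (5.73×10⁻⁹)/(1.31)] = 64.8 V.

64.8 V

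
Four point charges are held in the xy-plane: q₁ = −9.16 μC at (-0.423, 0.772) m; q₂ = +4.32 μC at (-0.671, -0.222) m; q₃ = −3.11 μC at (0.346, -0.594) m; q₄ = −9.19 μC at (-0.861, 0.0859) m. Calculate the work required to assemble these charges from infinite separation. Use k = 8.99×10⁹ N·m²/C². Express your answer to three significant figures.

The assembly work is the sum of pairwise potential energies, U = Σ_{i<j} kqᵢqⱼ/rᵢⱼ.
Pair separations: r₁₂ = 1.02 m, r₁₃ = 1.57 m, r₁₄ = 0.814 m, r₂₃ = 1.08 m, r₂₄ = 0.362 m, r₃₄ = 1.39 m.
Summing all 6 pair terms gives U = -0.167 J.

-0.167 J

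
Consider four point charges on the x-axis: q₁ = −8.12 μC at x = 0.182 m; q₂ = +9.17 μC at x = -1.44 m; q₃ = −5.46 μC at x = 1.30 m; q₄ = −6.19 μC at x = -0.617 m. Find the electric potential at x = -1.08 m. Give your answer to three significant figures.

Electric potential is a scalar, so the contributions from each charge add algebraically: V = Σ kqᵢ/rᵢ.
Distances from the field point to each charge: r₁ = 1.26 m, r₂ = 0.360 m, r₃ = 2.38 m, r₄ = 0.463 m.
V = k[(-8.12×10⁻⁶)/(1.26) + (9.17×10⁻⁶)/(0.360) + (-5.46×10⁻⁶)/(2.38) + (-6.19×10⁻⁶)/(0.463)] = 3.03×10⁴ V.

3.03×10⁴ V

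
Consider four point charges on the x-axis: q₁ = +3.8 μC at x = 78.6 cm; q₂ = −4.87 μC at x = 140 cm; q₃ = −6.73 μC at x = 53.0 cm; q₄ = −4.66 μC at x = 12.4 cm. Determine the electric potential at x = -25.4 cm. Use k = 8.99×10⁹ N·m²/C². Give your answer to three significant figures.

-1.82×10⁵ V

The total potential is the scalar sum of each charge's contribution, V = Σ kqᵢ/rᵢ.
Distances from the field point to each charge: r₁ = 1.04 m, r₂ = 1.65 m, r₃ = 0.784 m, r₄ = 0.378 m.
V = k[(3.80×10⁻⁶)/(1.04) + (-4.87×10⁻⁶)/(1.65) + (-6.73×10⁻⁶)/(0.784) + (-4.66×10⁻⁶)/(0.378)] = -1.82×10⁵ V.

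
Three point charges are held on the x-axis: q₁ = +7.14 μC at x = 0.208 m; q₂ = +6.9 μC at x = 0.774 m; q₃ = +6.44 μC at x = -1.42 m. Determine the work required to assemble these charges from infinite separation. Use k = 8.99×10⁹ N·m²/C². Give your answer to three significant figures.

1.22 J

The assembly work is the sum of pairwise potential energies, U = Σ_{i<j} kqᵢqⱼ/rᵢⱼ.
Pair separations: r₁₂ = 0.566 m, r₁₃ = 1.63 m, r₂₃ = 2.19 m.
U = (0.783) + (0.254) + (0.182) = 1.22 J.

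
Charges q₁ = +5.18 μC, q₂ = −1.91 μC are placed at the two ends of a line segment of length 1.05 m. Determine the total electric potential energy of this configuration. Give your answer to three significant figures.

-0.0847 J

The assembly work is the sum of pairwise potential energies, U = Σ_{i<j} kqᵢqⱼ/rᵢⱼ.
The separation is r = 1.05 m.
U = (-0.0847) = -0.0847 J.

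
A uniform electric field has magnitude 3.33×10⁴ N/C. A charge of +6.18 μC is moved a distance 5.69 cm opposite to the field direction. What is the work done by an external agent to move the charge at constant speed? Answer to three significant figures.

0.0117 J

The potential change for a displacement 5.69 cm opposite to the field direction is ΔV = +Ed = 1890 V.
W_ext = qΔV = 0.0117 J.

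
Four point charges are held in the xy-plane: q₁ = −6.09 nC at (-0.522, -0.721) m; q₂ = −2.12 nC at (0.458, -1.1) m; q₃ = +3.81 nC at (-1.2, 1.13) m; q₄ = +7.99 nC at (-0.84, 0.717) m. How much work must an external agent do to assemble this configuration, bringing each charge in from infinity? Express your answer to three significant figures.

1.13×10⁻⁷ J

The assembly work is the sum of pairwise potential energies, U = Σ_{i<j} kqᵢqⱼ/rᵢⱼ.
Pair separations: r₁₂ = 1.05 m, r₁₃ = 1.97 m, r₁₄ = 1.47 m, r₂₃ = 2.78 m, r₂₄ = 2.23 m, r₃₄ = 0.548 m.
Summing all 6 pair terms gives U = 1.13×10⁻⁷ J.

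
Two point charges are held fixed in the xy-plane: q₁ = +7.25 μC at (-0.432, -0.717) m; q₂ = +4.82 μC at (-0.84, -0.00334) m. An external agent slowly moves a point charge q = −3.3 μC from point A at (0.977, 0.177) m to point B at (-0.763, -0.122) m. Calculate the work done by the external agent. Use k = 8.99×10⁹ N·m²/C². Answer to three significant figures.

-1.12 J

For quasistatic motion the external work equals the change in potential energy: W_ext = qΔV = q(V_B − V_A).
At A: distances to the source charges are 1.67 m, 1.83 m; V_A = Σ kqᵢ/rᵢ = 6.28×10⁴ V.
At B: distances to the source charges are 0.681 m, 0.141 m; V_B = Σ kqᵢ/rᵢ = 4.02×10⁵ V.
ΔV = V_B − V_A = 3.39×10⁵ V.
W_ext = qΔV = (-3.30×10⁻⁶ C)(3.39×10⁵ V) = -1.12 J.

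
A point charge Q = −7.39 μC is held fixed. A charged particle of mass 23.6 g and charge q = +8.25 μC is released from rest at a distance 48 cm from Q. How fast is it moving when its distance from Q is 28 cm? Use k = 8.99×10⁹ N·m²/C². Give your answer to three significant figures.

Only the electrostatic force acts, so mechanical energy is conserved: ½mv² = U₁ − U₂ = kQq(1/r₁ − 1/r₂).
U₁ − U₂ = (8.99×10⁹ N·m²/C²)(-7.39×10⁻⁶ C)(8.25×10⁻⁶ C)(1/0.480 − 1/0.280) = 0.816 J.
v = √(2·0.816/0.0236) = 8.31 m/s.

8.31 m/s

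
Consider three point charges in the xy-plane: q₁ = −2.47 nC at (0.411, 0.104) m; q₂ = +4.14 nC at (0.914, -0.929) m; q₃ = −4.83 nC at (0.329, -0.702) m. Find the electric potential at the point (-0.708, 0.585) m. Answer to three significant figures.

Electric potential is a scalar, so the contributions from each charge add algebraically: V = Σ kqᵢ/rᵢ.
Distances from the field point to each charge: r₁ = 1.22 m, r₂ = 2.22 m, r₃ = 1.65 m.
V = k[(-2.47×10⁻⁹)/(1.22) + (4.14×10⁻⁹)/(2.22) + (-4.83×10⁻⁹)/(1.65)] = -27.7 V.

-27.7 V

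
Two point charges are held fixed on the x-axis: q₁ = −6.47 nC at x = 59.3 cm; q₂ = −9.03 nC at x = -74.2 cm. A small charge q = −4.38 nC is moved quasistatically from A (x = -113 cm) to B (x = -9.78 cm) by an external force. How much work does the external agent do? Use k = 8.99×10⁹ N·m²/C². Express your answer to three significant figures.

-1.44×10⁻⁷ J

For quasistatic motion the external work equals the change in potential energy: W_ext = qΔV = q(V_B − V_A).
At A: distances to the source charges are 1.72 m, 0.388 m; V_A = Σ kqᵢ/rᵢ = -243 V.
At B: distances to the source charges are 0.691 m, 0.644 m; V_B = Σ kqᵢ/rᵢ = -210 V.
ΔV = V_B − V_A = 32.8 V.
W_ext = qΔV = (-4.38×10⁻⁹ C)(32.8 V) = -1.44×10⁻⁷ J.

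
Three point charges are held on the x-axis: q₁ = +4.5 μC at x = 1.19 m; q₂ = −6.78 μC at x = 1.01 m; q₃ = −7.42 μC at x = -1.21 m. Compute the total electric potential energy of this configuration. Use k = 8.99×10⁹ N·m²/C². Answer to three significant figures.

-1.45 J

The work to assemble the configuration equals its total potential energy, U = Σ kqᵢqⱼ/rᵢⱼ over all pairs.
Pair separations: r₁₂ = 0.180 m, r₁₃ = 2.40 m, r₂₃ = 2.22 m.
U = (-1.52) + (-0.125) + (0.204) = -1.45 J.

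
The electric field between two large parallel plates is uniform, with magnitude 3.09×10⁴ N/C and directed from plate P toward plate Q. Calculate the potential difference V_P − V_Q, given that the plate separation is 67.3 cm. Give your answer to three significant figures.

In a uniform field, potential decreases in the direction of E: ΔV = −E·d for a displacement d parallel to E.
Going from Q to P is a displacement of 67.3 cm opposite to the field, so V_P − V_Q = +Ed = 2.08×10⁴ V.

2.08×10⁴ V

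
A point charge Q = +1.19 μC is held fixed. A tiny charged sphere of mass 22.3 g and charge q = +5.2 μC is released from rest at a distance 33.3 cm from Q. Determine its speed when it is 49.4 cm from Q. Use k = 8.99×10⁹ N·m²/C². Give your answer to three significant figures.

Only the electrostatic force acts, so mechanical energy is conserved: ½mv² = U₁ − U₂ = kQq(1/r₁ − 1/r₂).
U₁ − U₂ = (8.99×10⁹ N·m²/C²)(1.19×10⁻⁶ C)(5.20×10⁻⁶ C)(1/0.333 − 1/0.494) = 0.0544 J.
v = √(2·0.0544/0.0223) = 2.21 m/s.

2.21 m/s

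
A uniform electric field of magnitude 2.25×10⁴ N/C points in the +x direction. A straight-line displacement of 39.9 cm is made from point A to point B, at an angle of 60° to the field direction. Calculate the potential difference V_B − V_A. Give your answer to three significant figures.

Only the component of displacement along E changes the potential: ΔV = −E·d·cosθ.
ΔV = −(2.25×10⁴ V/m)(0.399 m)cos60° = -4490 V.

-4490 V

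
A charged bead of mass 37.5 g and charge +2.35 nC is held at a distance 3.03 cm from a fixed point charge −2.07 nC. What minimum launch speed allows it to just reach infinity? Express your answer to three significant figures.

To just escape, total mechanical energy must reach zero at infinity: ½mv²_min + U = 0, so ½mv²_min = −U = |kQq|/r.
|U| = |kQq|/r = (8.99×10⁹ N·m²/C²)(2.07×10⁻⁹)(2.35×10⁻⁹)/(0.0303) = 1.44×10⁻⁶ J.
v_min = √(2|U|/m) = √(2·1.44×10⁻⁶/0.0375) = 8.77×10⁻³ m/s.

8.77×10⁻³ m/s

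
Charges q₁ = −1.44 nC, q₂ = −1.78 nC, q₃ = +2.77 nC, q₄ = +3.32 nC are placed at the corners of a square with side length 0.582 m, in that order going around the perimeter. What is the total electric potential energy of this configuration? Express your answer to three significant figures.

The work to assemble the configuration equals its total potential energy, U = Σ kqᵢqⱼ/rᵢⱼ over all pairs.
The four side pairs have separation 0.582 m and the two diagonal pairs 0.823 m.
Summing all 6 pair terms gives U = -7.65×10⁻⁸ J.

-7.65×10⁻⁸ J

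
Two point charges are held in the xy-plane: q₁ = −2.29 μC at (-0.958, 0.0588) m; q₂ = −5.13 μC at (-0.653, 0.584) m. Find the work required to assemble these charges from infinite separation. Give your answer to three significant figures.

The work to assemble the configuration equals its total potential energy, U = Σ kqᵢqⱼ/rᵢⱼ over all pairs.
Pair separations: r₁₂ = 0.607 m.
U = (0.174) = 0.174 J.

0.174 J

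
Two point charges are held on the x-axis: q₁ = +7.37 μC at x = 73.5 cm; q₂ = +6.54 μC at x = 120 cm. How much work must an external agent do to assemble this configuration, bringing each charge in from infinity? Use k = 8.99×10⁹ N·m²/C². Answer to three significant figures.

0.932 J

The assembly work is the sum of pairwise potential energies, U = Σ_{i<j} kqᵢqⱼ/rᵢⱼ.
Pair separations: r₁₂ = 0.465 m.
U = (0.932) = 0.932 J.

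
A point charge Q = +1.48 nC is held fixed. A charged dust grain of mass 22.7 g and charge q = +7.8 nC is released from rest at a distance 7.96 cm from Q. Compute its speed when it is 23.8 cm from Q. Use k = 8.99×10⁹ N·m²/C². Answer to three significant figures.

Only the electrostatic force acts, so mechanical energy is conserved: ½mv² = U₁ − U₂ = kQq(1/r₁ − 1/r₂).
U₁ − U₂ = (8.99×10⁹ N·m²/C²)(1.48×10⁻⁹ C)(7.80×10⁻⁹ C)(1/0.0796 − 1/0.238) = 8.68×10⁻⁷ J.
v = √(2·8.68×10⁻⁷/0.0227) = 8.74×10⁻³ m/s.

8.74×10⁻³ m/s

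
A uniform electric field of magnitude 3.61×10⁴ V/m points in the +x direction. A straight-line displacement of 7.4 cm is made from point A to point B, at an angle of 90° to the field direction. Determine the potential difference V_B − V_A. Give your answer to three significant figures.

Only the component of displacement along E changes the potential: ΔV = −E·d·cosθ.
ΔV = −(3.61×10⁴ V/m)(0.0740 m)cos90° = 0 V.

0 V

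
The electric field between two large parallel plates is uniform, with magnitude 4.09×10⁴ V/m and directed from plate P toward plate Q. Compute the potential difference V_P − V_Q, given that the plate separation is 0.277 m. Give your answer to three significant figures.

1.13×10⁴ V

In a uniform field, potential decreases in the direction of E: ΔV = −E·d for a displacement d parallel to E.
Going from Q to P is a displacement of 0.277 m opposite to the field, so V_P − V_Q = +Ed = 1.13×10⁴ V.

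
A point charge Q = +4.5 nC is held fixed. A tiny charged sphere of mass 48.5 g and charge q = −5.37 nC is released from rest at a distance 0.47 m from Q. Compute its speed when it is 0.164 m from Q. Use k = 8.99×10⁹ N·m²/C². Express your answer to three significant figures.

Only the electrostatic force acts, so mechanical energy is conserved: ½mv² = U₁ − U₂ = kQq(1/r₁ − 1/r₂).
U₁ − U₂ = (8.99×10⁹ N·m²/C²)(4.50×10⁻⁹ C)(-5.37×10⁻⁹ C)(1/0.470 − 1/0.164) = 8.62×10⁻⁷ J.
v = √(2·8.62×10⁻⁷/0.0485) = 5.96×10⁻³ m/s.

5.96×10⁻³ m/s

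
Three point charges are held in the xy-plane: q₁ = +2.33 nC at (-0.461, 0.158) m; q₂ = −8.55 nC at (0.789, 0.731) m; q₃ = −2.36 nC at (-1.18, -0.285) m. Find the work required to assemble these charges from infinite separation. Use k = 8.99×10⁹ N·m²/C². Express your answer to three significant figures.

The work to assemble the configuration equals its total potential energy, U = Σ kqᵢqⱼ/rᵢⱼ over all pairs.
Pair separations: r₁₂ = 1.38 m, r₁₃ = 0.845 m, r₂₃ = 2.22 m.
U = (-1.30×10⁻⁷) + (-5.85×10⁻⁸) + (8.19×10⁻⁸) = -1.07×10⁻⁷ J.

-1.07×10⁻⁷ J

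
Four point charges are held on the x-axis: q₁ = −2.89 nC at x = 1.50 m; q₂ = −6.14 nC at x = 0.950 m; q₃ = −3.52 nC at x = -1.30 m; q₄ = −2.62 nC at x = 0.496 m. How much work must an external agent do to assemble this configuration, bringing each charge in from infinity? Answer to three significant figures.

8.42×10⁻⁷ J

The assembly work is the sum of pairwise potential energies, U = Σ_{i<j} kqᵢqⱼ/rᵢⱼ.
Pair separations: r₁₂ = 0.550 m, r₁₃ = 2.80 m, r₁₄ = 1.00 m, r₂₃ = 2.25 m, r₂₄ = 0.454 m, r₃₄ = 1.80 m.
Summing all 6 pair terms gives U = 8.42×10⁻⁷ J.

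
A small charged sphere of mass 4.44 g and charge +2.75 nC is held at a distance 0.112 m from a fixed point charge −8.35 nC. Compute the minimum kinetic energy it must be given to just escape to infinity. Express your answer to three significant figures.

To just escape, total mechanical energy must reach zero at infinity: ½mv²_min + U = 0, so ½mv²_min = −U = |kQq|/r.
|U| = |kQq|/r = (8.99×10⁹ N·m²/C²)(8.35×10⁻⁹)(2.75×10⁻⁹)/(0.112) = 1.84×10⁻⁶ J.

1.84×10⁻⁶ J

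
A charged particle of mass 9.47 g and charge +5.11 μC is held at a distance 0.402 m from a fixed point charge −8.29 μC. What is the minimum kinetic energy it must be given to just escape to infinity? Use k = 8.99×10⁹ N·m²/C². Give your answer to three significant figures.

To just escape, total mechanical energy must reach zero at infinity: ½mv²_min + U = 0, so ½mv²_min = −U = |kQq|/r.
|U| = |kQq|/r = (8.99×10⁹ N·m²/C²)(8.29×10⁻⁶)(5.11×10⁻⁶)/(0.402) = 0.947 J.

0.947 J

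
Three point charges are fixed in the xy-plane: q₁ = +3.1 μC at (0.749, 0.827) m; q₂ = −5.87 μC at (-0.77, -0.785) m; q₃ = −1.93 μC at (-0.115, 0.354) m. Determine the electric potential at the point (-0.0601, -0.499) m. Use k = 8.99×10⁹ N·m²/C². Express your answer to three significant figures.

Electric potential is a scalar, so the contributions from each charge add algebraically: V = Σ kqᵢ/rᵢ.
Distances from the field point to each charge: r₁ = 1.55 m, r₂ = 0.765 m, r₃ = 0.855 m.
V = k[(3.10×10⁻⁶)/(1.55) + (-5.87×10⁻⁶)/(0.765) + (-1.93×10⁻⁶)/(0.855)] = -7.13×10⁴ V.

-7.13×10⁴ V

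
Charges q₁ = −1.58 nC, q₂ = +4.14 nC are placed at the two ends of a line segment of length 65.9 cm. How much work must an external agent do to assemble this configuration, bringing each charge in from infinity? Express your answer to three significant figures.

The assembly work is the sum of pairwise potential energies, U = Σ_{i<j} kqᵢqⱼ/rᵢⱼ.
The separation is r = 0.659 m.
U = (-8.92×10⁻⁸) = -8.92×10⁻⁸ J.

-8.92×10⁻⁸ J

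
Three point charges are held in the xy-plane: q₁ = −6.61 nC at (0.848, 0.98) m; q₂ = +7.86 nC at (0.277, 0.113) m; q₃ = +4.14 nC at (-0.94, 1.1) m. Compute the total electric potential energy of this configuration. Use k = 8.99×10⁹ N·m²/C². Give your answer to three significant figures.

The assembly work is the sum of pairwise potential energies, U = Σ_{i<j} kqᵢqⱼ/rᵢⱼ.
Pair separations: r₁₂ = 1.04 m, r₁₃ = 1.79 m, r₂₃ = 1.57 m.
U = (-4.50×10⁻⁷) + (-1.37×10⁻⁷) + (1.87×10⁻⁷) = -4.01×10⁻⁷ J.

-4.01×10⁻⁷ J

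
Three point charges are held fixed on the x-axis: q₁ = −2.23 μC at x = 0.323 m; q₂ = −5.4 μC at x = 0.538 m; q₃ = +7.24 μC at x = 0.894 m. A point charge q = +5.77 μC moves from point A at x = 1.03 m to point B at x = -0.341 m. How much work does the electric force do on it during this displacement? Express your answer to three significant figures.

2.22 J

The work done by the electric force is W_field = −ΔU = −q(V_B − V_A) = q(V_A − V_B).
At A: distances to the source charges are 0.707 m, 0.492 m, 0.136 m; V_A = Σ kqᵢ/rᵢ = 3.52×10⁵ V.
At B: distances to the source charges are 0.664 m, 0.879 m, 1.24 m; V_B = Σ kqᵢ/rᵢ = -3.27×10⁴ V.
ΔV = V_B − V_A = -3.84×10⁵ V.
W_field = −qΔV = −(5.77×10⁻⁶ C)(-3.84×10⁵ V) = 2.22 J.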